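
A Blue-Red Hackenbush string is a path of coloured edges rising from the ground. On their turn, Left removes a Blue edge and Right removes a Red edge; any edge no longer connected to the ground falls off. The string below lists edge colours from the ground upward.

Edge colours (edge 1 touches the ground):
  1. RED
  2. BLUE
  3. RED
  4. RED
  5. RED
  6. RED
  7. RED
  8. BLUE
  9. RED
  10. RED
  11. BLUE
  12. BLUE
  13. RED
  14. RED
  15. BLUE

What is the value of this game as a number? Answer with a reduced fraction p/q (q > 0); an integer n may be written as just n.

-16077/16384

1 of 15 · R · max L −∞ · min R 0 → -1
2 of 15 · RB · max L -1 · min R 0 → -1/2
3 of 15 · RBR · max L -1 · min R -1/2 → -3/4
4 of 15 · RBRR · max L -1 · min R -3/4 → -7/8
5 of 15 · RBRRR · max L -1 · min R -7/8 → -15/16
6 of 15 · RBRRRR · max L -1 · min R -15/16 → -31/32
7 of 15 · RBRRRRR · max L -1 · min R -31/32 → -63/64
8 of 15 · RBRRRRRB · max L -63/64 · min R -31/32 → -125/128
9 of 15 · RBRRRRRBR · max L -63/64 · min R -125/128 → -251/256
10 of 15 · RBRRRRRBRR · max L -63/64 · min R -251/256 → -503/512
11 of 15 · RBRRRRRBRRB · max L -503/512 · min R -251/256 → -1005/1024
12 of 15 · RBRRRRRBRRBB · max L -1005/1024 · min R -251/256 → -2009/2048
13 of 15 · RBRRRRRBRRBBR · max L -1005/1024 · min R -2009/2048 → -4019/4096
14 of 15 · RBRRRRRBRRBBRR · max L -1005/1024 · min R -4019/4096 → -8039/8192
15 of 15 · RBRRRRRBRRBBRRB · max L -8039/8192 · min R -4019/4096 → -16077/16384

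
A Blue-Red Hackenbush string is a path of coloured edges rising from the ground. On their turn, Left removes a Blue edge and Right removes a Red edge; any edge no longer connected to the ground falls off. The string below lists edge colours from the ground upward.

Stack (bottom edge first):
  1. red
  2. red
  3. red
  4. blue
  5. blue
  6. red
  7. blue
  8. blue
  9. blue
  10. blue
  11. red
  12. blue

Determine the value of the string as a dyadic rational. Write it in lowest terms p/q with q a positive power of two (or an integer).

step 1: add red to get r; options L={ · } R={ 0 } → -1
step 2: add red to get rr; options L={ · } R={ -1, 0 } → -2
step 3: add red to get rrr; options L={ · } R={ -2, -1, 0 } → -3
step 4: add blue to get rrrb; options L={ -3 } R={ -2, -1, 0 } → -5/2
step 5: add blue to get rrrbb; options L={ -3, -5/2 } R={ -2, -1, 0 } → -9/4
step 6: add red to get rrrbbr; options L={ -3, -5/2 } R={ -9/4, -2, -1, 0 } → -19/8
step 7: add blue to get rrrbbrb; options L={ -3, -5/2, -19/8 } R={ -9/4, -2, -1, 0 } → -37/16
step 8: add blue to get rrrbbrbb; options L={ -3, -5/2, -19/8, -37/16 } R={ -9/4, -2, -1, 0 } → -73/32
step 9: add blue to get rrrbbrbbb; options L={ -3, -5/2, -19/8, -37/16, -73/32 } R={ -9/4, -2, -1, 0 } → -145/64
step 10: add blue to get rrrbbrbbbb; options L={ -3, -5/2, -19/8, -37/16, -73/32, -145/64 } R={ -9/4, -2, -1, 0 } → -289/128
step 11: add red to get rrrbbrbbbbr; options L={ -3, -5/2, -19/8, -37/16, -73/32, -145/64 } R={ -289/128, -9/4, -2, -1, 0 } → -579/256
step 12: add blue to get rrrbbrbbbbrb; options L={ -3, -5/2, -19/8, -37/16, -73/32, -145/64, -579/256 } R={ -289/128, -9/4, -2, -1, 0 } → -1157/512

-1157/512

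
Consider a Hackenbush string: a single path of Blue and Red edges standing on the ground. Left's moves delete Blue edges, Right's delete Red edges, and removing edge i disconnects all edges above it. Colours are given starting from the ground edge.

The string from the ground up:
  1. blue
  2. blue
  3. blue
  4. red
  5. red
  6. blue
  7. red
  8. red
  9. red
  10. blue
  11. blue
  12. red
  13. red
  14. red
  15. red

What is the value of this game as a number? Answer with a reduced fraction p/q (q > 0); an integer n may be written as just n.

Recurse on prefixes of the 15-edge string blue blue blue red red blue red red red blue blue red red red red:
step 1: add blue to get b; options L={ 0 } R={ · } → 1
step 2: add blue to get bb; options L={ 0; 1 } R={ · } → 2
step 3: add blue to get bbb; options L={ 0; 1; 2 } R={ · } → 3
step 4: add red to get bbbr; options L={ 0; 1; 2 } R={ 3 } → 5/2
step 5: add red to get bbbrr; options L={ 0; 1; 2 } R={ 5/2; 3 } → 9/4
step 6: add blue to get bbbrrb; options L={ 0; 1; 2; 9/4 } R={ 5/2; 3 } → 19/8
step 7: add red to get bbbrrbr; options L={ 0; 1; 2; 9/4 } R={ 19/8; 5/2; 3 } → 37/16
step 8: add red to get bbbrrbrr; options L={ 0; 1; 2; 9/4 } R={ 37/16; 19/8; 5/2; 3 } → 73/32
step 9: add red to get bbbrrbrrr; options L={ 0; 1; 2; 9/4 } R={ 73/32; 37/16; 19/8; 5/2; 3 } → 145/64
step 10: add blue to get bbbrrbrrrb; options L={ 0; 1; 2; 9/4; 145/64 } R={ 73/32; 37/16; 19/8; 5/2; 3 } → 291/128
step 11: add blue to get bbbrrbrrrbb; options L={ 0; 1; 2; 9/4; 145/64; 291/128 } R={ 73/32; 37/16; 19/8; 5/2; 3 } → 583/256
step 12: add red to get bbbrrbrrrbbr; options L={ 0; 1; 2; 9/4; 145/64; 291/128 } R={ 583/256; 73/32; 37/16; 19/8; 5/2; 3 } → 1165/512
step 13: add red to get bbbrrbrrrbbrr; options L={ 0; 1; 2; 9/4; 145/64; 291/128 } R={ 1165/512; 583/256; 73/32; 37/16; 19/8; 5/2; 3 } → 2329/1024
step 14: add red to get bbbrrbrrrbbrrr; options L={ 0; 1; 2; 9/4; 145/64; 291/128 } R={ 2329/1024; 1165/512; 583/256; 73/32; 37/16; 19/8; 5/2; 3 } → 4657/2048
step 15: add red to get bbbrrbrrrbbrrrr; options L={ 0; 1; 2; 9/4; 145/64; 291/128 } R={ 4657/2048; 2329/1024; 1165/512; 583/256; 73/32; 37/16; 19/8; 5/2; 3 } → 9313/4096

9313/4096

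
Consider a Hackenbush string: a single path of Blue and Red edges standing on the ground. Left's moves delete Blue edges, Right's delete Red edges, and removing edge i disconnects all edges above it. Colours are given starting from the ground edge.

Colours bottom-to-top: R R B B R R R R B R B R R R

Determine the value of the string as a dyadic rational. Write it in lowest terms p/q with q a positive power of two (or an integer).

-6063/4096

edge 1 of 14 (R): { ∅ | 0 } → -1
edge 2 of 14 (R): { ∅ | -1, 0 } → -2
edge 3 of 14 (B): { -2 | -1, 0 } → -3/2
edge 4 of 14 (B): { -2, -3/2 | -1, 0 } → -5/4
edge 5 of 14 (R): { -2, -3/2 | -5/4, -1, 0 } → -11/8
edge 6 of 14 (R): { -2, -3/2 | -11/8, -5/4, -1, 0 } → -23/16
edge 7 of 14 (R): { -2, -3/2 | -23/16, -11/8, -5/4, -1, 0 } → -47/32
edge 8 of 14 (R): { -2, -3/2 | -47/32, -23/16, -11/8, -5/4, -1, 0 } → -95/64
edge 9 of 14 (B): { -2, -3/2, -95/64 | -47/32, -23/16, -11/8, -5/4, -1, 0 } → -189/128
edge 10 of 14 (R): { -2, -3/2, -95/64 | -189/128, -47/32, -23/16, -11/8, -5/4, -1, 0 } → -379/256
edge 11 of 14 (B): { -2, -3/2, -95/64, -379/256 | -189/128, -47/32, -23/16, -11/8, -5/4, -1, 0 } → -757/512
edge 12 of 14 (R): { -2, -3/2, -95/64, -379/256 | -757/512, -189/128, -47/32, -23/16, -11/8, -5/4, -1, 0 } → -1515/1024
edge 13 of 14 (R): { -2, -3/2, -95/64, -379/256 | -1515/1024, -757/512, -189/128, -47/32, -23/16, -11/8, -5/4, -1, 0 } → -3031/2048
edge 14 of 14 (R): { -2, -3/2, -95/64, -379/256 | -3031/2048, -1515/1024, -757/512, -189/128, -47/32, -23/16, -11/8, -5/4, -1, 0 } → -6063/4096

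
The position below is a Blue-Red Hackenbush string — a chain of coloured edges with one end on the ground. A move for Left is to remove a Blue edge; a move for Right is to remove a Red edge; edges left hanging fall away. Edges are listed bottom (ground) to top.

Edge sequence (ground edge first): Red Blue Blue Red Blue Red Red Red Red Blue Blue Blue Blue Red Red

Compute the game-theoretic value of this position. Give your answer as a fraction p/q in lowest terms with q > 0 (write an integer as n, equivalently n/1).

value_1 [R]  L=[none]  R=[0]  gives -1
value_2 [RB]  L=[-1]  R=[0]  gives -1/2
value_3 [RBB]  L=[-1,-1/2]  R=[0]  gives -1/4
value_4 [RBBR]  L=[-1,-1/2]  R=[-1/4,0]  gives -3/8
value_5 [RBBRB]  L=[-1,-1/2,-3/8]  R=[-1/4,0]  gives -5/16
value_6 [RBBRBR]  L=[-1,-1/2,-3/8]  R=[-5/16,-1/4,0]  gives -11/32
value_7 [RBBRBRR]  L=[-1,-1/2,-3/8]  R=[-11/32,-5/16,-1/4,0]  gives -23/64
value_8 [RBBRBRRR]  L=[-1,-1/2,-3/8]  R=[-23/64,-11/32,-5/16,-1/4,0]  gives -47/128
value_9 [RBBRBRRRR]  L=[-1,-1/2,-3/8]  R=[-47/128,-23/64,-11/32,-5/16,-1/4,0]  gives -95/256
value_10 [RBBRBRRRRB]  L=[-1,-1/2,-3/8,-95/256]  R=[-47/128,-23/64,-11/32,-5/16,-1/4,0]  gives -189/512
value_11 [RBBRBRRRRBB]  L=[-1,-1/2,-3/8,-95/256,-189/512]  R=[-47/128,-23/64,-11/32,-5/16,-1/4,0]  gives -377/1024
value_12 [RBBRBRRRRBBB]  L=[-1,-1/2,-3/8,-95/256,-189/512,-377/1024]  R=[-47/128,-23/64,-11/32,-5/16,-1/4,0]  gives -753/2048
value_13 [RBBRBRRRRBBBB]  L=[-1,-1/2,-3/8,-95/256,-189/512,-377/1024,-753/2048]  R=[-47/128,-23/64,-11/32,-5/16,-1/4,0]  gives -1505/4096
value_14 [RBBRBRRRRBBBBR]  L=[-1,-1/2,-3/8,-95/256,-189/512,-377/1024,-753/2048]  R=[-1505/4096,-47/128,-23/64,-11/32,-5/16,-1/4,0]  gives -3011/8192
value_15 [RBBRBRRRRBBBBRR]  L=[-1,-1/2,-3/8,-95/256,-189/512,-377/1024,-753/2048]  R=[-3011/8192,-1505/4096,-47/128,-23/64,-11/32,-5/16,-1/4,0]  gives -6023/16384

-6023/16384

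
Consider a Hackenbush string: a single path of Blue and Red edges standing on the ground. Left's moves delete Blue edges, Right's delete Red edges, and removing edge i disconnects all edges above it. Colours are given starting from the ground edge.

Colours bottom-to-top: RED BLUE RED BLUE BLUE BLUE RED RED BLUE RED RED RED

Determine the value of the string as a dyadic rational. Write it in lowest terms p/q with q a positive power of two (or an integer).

-1135/2048

1 of 12 · R · max L −∞ · min R 0 -> -1
2 of 12 · RB · max L -1 · min R 0 -> -1/2
3 of 12 · RBR · max L -1 · min R -1/2 -> -3/4
4 of 12 · RBRB · max L -3/4 · min R -1/2 -> -5/8
5 of 12 · RBRBB · max L -5/8 · min R -1/2 -> -9/16
6 of 12 · RBRBBB · max L -9/16 · min R -1/2 -> -17/32
7 of 12 · RBRBBBR · max L -9/16 · min R -17/32 -> -35/64
8 of 12 · RBRBBBRR · max L -9/16 · min R -35/64 -> -71/128
9 of 12 · RBRBBBRRB · max L -71/128 · min R -35/64 -> -141/256
10 of 12 · RBRBBBRRBR · max L -71/128 · min R -141/256 -> -283/512
11 of 12 · RBRBBBRRBRR · max L -71/128 · min R -283/512 -> -567/1024
12 of 12 · RBRBBBRRBRRR · max L -71/128 · min R -567/1024 -> -1135/2048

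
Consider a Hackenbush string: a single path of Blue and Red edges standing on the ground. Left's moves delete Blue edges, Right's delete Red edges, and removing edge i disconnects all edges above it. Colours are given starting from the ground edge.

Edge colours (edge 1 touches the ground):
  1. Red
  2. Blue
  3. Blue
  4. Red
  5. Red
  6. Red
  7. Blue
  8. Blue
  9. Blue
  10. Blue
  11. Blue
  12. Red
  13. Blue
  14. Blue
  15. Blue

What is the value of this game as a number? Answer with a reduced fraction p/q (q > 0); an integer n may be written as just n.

R: Left {  }, Right { 0 } -> simplest -1
RB: Left { -1 }, Right { 0 } -> simplest -1/2
RBB: Left { -1, -1/2 }, Right { 0 } -> simplest -1/4
RBBR: Left { -1, -1/2 }, Right { -1/4, 0 } -> simplest -3/8
RBBRR: Left { -1, -1/2 }, Right { -3/8, -1/4, 0 } -> simplest -7/16
RBBRRR: Left { -1, -1/2 }, Right { -7/16, -3/8, -1/4, 0 } -> simplest -15/32
RBBRRRB: Left { -1, -1/2, -15/32 }, Right { -7/16, -3/8, -1/4, 0 } -> simplest -29/64
RBBRRRBB: Left { -1, -1/2, -15/32, -29/64 }, Right { -7/16, -3/8, -1/4, 0 } -> simplest -57/128
RBBRRRBBB: Left { -1, -1/2, -15/32, -29/64, -57/128 }, Right { -7/16, -3/8, -1/4, 0 } -> simplest -113/256
RBBRRRBBBB: Left { -1, -1/2, -15/32, -29/64, -57/128, -113/256 }, Right { -7/16, -3/8, -1/4, 0 } -> simplest -225/512
RBBRRRBBBBB: Left { -1, -1/2, -15/32, -29/64, -57/128, -113/256, -225/512 }, Right { -7/16, -3/8, -1/4, 0 } -> simplest -449/1024
RBBRRRBBBBBR: Left { -1, -1/2, -15/32, -29/64, -57/128, -113/256, -225/512 }, Right { -449/1024, -7/16, -3/8, -1/4, 0 } -> simplest -899/2048
RBBRRRBBBBBRB: Left { -1, -1/2, -15/32, -29/64, -57/128, -113/256, -225/512, -899/2048 }, Right { -449/1024, -7/16, -3/8, -1/4, 0 } -> simplest -1797/4096
RBBRRRBBBBBRBB: Left { -1, -1/2, -15/32, -29/64, -57/128, -113/256, -225/512, -899/2048, -1797/4096 }, Right { -449/1024, -7/16, -3/8, -1/4, 0 } -> simplest -3593/8192
RBBRRRBBBBBRBBB: Left { -1, -1/2, -15/32, -29/64, -57/128, -113/256, -225/512, -899/2048, -1797/4096, -3593/8192 }, Right { -449/1024, -7/16, -3/8, -1/4, 0 } -> simplest -7185/16384

-7185/16384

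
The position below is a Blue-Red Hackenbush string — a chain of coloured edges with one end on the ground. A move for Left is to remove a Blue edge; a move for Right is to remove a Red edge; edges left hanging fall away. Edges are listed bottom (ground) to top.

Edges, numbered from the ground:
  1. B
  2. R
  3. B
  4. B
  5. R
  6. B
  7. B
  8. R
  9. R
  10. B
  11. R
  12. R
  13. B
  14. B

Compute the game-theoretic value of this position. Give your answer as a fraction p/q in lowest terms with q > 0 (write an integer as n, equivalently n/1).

Build value(s[:k]) for k = 1..14, string s = B R B B R B B R R B R R B B.
edge 1 of 14 (B): { 0 | — } so 1
edge 2 of 14 (R): { 0 | 1 } so 1/2
edge 3 of 14 (B): { 0; 1/2 | 1 } so 3/4
edge 4 of 14 (B): { 0; 1/2; 3/4 | 1 } so 7/8
edge 5 of 14 (R): { 0; 1/2; 3/4 | 7/8; 1 } so 13/16
edge 6 of 14 (B): { 0; 1/2; 3/4; 13/16 | 7/8; 1 } so 27/32
edge 7 of 14 (B): { 0; 1/2; 3/4; 13/16; 27/32 | 7/8; 1 } so 55/64
edge 8 of 14 (R): { 0; 1/2; 3/4; 13/16; 27/32 | 55/64; 7/8; 1 } so 109/128
edge 9 of 14 (R): { 0; 1/2; 3/4; 13/16; 27/32 | 109/128; 55/64; 7/8; 1 } so 217/256
edge 10 of 14 (B): { 0; 1/2; 3/4; 13/16; 27/32; 217/256 | 109/128; 55/64; 7/8; 1 } so 435/512
edge 11 of 14 (R): { 0; 1/2; 3/4; 13/16; 27/32; 217/256 | 435/512; 109/128; 55/64; 7/8; 1 } so 869/1024
edge 12 of 14 (R): { 0; 1/2; 3/4; 13/16; 27/32; 217/256 | 869/1024; 435/512; 109/128; 55/64; 7/8; 1 } so 1737/2048
edge 13 of 14 (B): { 0; 1/2; 3/4; 13/16; 27/32; 217/256; 1737/2048 | 869/1024; 435/512; 109/128; 55/64; 7/8; 1 } so 3475/4096
edge 14 of 14 (B): { 0; 1/2; 3/4; 13/16; 27/32; 217/256; 1737/2048; 3475/4096 | 869/1024; 435/512; 109/128; 55/64; 7/8; 1 } so 6951/8192

6951/8192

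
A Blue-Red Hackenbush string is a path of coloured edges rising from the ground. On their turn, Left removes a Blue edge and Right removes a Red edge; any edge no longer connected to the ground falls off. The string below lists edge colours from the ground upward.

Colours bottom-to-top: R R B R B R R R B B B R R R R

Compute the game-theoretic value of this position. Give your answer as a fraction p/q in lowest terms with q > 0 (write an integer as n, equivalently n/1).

Build value(s[:k]) for k = 1..15, string s = R R B R B R R R B B B R R R R.
1 of 15 · R · max L −∞ · min R 0 → -1
2 of 15 · RR · max L −∞ · min R -1 → -2
3 of 15 · RRB · max L -2 · min R -1 → -3/2
4 of 15 · RRBR · max L -2 · min R -3/2 → -7/4
5 of 15 · RRBRB · max L -7/4 · min R -3/2 → -13/8
6 of 15 · RRBRBR · max L -7/4 · min R -13/8 → -27/16
7 of 15 · RRBRBRR · max L -7/4 · min R -27/16 → -55/32
8 of 15 · RRBRBRRR · max L -7/4 · min R -55/32 → -111/64
9 of 15 · RRBRBRRRB · max L -111/64 · min R -55/32 → -221/128
10 of 15 · RRBRBRRRBB · max L -221/128 · min R -55/32 → -441/256
11 of 15 · RRBRBRRRBBB · max L -441/256 · min R -55/32 → -881/512
12 of 15 · RRBRBRRRBBBR · max L -441/256 · min R -881/512 → -1763/1024
13 of 15 · RRBRBRRRBBBRR · max L -441/256 · min R -1763/1024 → -3527/2048
14 of 15 · RRBRBRRRBBBRRR · max L -441/256 · min R -3527/2048 → -7055/4096
15 of 15 · RRBRBRRRBBBRRRR · max L -441/256 · min R -7055/4096 → -14111/8192

-14111/8192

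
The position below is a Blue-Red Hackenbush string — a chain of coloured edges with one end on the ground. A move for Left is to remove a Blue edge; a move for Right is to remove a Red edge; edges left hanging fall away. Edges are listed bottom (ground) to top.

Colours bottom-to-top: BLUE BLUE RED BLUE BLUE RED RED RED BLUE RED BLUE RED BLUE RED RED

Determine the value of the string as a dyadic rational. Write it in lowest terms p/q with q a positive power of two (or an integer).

B: Left { 0 }, Right {  } gives simplest 1
BB: Left { 0; 1 }, Right {  } gives simplest 2
BBR: Left { 0; 1 }, Right { 2 } gives simplest 3/2
BBRB: Left { 0; 1; 3/2 }, Right { 2 } gives simplest 7/4
BBRBB: Left { 0; 1; 3/2; 7/4 }, Right { 2 } gives simplest 15/8
BBRBBR: Left { 0; 1; 3/2; 7/4 }, Right { 15/8; 2 } gives simplest 29/16
BBRBBRR: Left { 0; 1; 3/2; 7/4 }, Right { 29/16; 15/8; 2 } gives simplest 57/32
BBRBBRRR: Left { 0; 1; 3/2; 7/4 }, Right { 57/32; 29/16; 15/8; 2 } gives simplest 113/64
BBRBBRRRB: Left { 0; 1; 3/2; 7/4; 113/64 }, Right { 57/32; 29/16; 15/8; 2 } gives simplest 227/128
BBRBBRRRBR: Left { 0; 1; 3/2; 7/4; 113/64 }, Right { 227/128; 57/32; 29/16; 15/8; 2 } gives simplest 453/256
BBRBBRRRBRB: Left { 0; 1; 3/2; 7/4; 113/64; 453/256 }, Right { 227/128; 57/32; 29/16; 15/8; 2 } gives simplest 907/512
BBRBBRRRBRBR: Left { 0; 1; 3/2; 7/4; 113/64; 453/256 }, Right { 907/512; 227/128; 57/32; 29/16; 15/8; 2 } gives simplest 1813/1024
BBRBBRRRBRBRB: Left { 0; 1; 3/2; 7/4; 113/64; 453/256; 1813/1024 }, Right { 907/512; 227/128; 57/32; 29/16; 15/8; 2 } gives simplest 3627/2048
BBRBBRRRBRBRBR: Left { 0; 1; 3/2; 7/4; 113/64; 453/256; 1813/1024 }, Right { 3627/2048; 907/512; 227/128; 57/32; 29/16; 15/8; 2 } gives simplest 7253/4096
BBRBBRRRBRBRBRR: Left { 0; 1; 3/2; 7/4; 113/64; 453/256; 1813/1024 }, Right { 7253/4096; 3627/2048; 907/512; 227/128; 57/32; 29/16; 15/8; 2 } gives simplest 14505/8192

14505/8192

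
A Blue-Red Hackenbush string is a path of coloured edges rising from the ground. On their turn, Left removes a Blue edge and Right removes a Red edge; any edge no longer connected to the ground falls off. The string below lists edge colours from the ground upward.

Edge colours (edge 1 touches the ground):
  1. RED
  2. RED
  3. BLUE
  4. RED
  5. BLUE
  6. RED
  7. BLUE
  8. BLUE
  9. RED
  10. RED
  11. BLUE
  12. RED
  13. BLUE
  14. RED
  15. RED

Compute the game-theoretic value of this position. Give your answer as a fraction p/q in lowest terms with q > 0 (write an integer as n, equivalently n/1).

-13527/8192

val_1 [R]  L=[]  R=[0]  -> -1
val_2 [RR]  L=[]  R=[-1; 0]  -> -2
val_3 [RRB]  L=[-2]  R=[-1; 0]  -> -3/2
val_4 [RRBR]  L=[-2]  R=[-3/2; -1; 0]  -> -7/4
val_5 [RRBRB]  L=[-2; -7/4]  R=[-3/2; -1; 0]  -> -13/8
val_6 [RRBRBR]  L=[-2; -7/4]  R=[-13/8; -3/2; -1; 0]  -> -27/16
val_7 [RRBRBRB]  L=[-2; -7/4; -27/16]  R=[-13/8; -3/2; -1; 0]  -> -53/32
val_8 [RRBRBRBB]  L=[-2; -7/4; -27/16; -53/32]  R=[-13/8; -3/2; -1; 0]  -> -105/64
val_9 [RRBRBRBBR]  L=[-2; -7/4; -27/16; -53/32]  R=[-105/64; -13/8; -3/2; -1; 0]  -> -211/128
val_10 [RRBRBRBBRR]  L=[-2; -7/4; -27/16; -53/32]  R=[-211/128; -105/64; -13/8; -3/2; -1; 0]  -> -423/256
val_11 [RRBRBRBBRRB]  L=[-2; -7/4; -27/16; -53/32; -423/256]  R=[-211/128; -105/64; -13/8; -3/2; -1; 0]  -> -845/512
val_12 [RRBRBRBBRRBR]  L=[-2; -7/4; -27/16; -53/32; -423/256]  R=[-845/512; -211/128; -105/64; -13/8; -3/2; -1; 0]  -> -1691/1024
val_13 [RRBRBRBBRRBRB]  L=[-2; -7/4; -27/16; -53/32; -423/256; -1691/1024]  R=[-845/512; -211/128; -105/64; -13/8; -3/2; -1; 0]  -> -3381/2048
val_14 [RRBRBRBBRRBRBR]  L=[-2; -7/4; -27/16; -53/32; -423/256; -1691/1024]  R=[-3381/2048; -845/512; -211/128; -105/64; -13/8; -3/2; -1; 0]  -> -6763/4096
val_15 [RRBRBRBBRRBRBRR]  L=[-2; -7/4; -27/16; -53/32; -423/256; -1691/1024]  R=[-6763/4096; -3381/2048; -845/512; -211/128; -105/64; -13/8; -3/2; -1; 0]  -> -13527/8192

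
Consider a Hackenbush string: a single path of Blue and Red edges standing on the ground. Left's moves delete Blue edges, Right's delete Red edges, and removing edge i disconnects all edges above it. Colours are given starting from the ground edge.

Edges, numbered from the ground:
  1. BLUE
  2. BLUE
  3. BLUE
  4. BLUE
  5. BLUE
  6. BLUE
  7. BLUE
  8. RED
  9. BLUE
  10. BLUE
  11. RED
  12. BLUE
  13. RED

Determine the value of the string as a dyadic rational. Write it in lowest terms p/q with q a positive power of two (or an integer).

437/64

1 of 13 · B · max L 0 · min R +∞ = 1
2 of 13 · BB · max L 1 · min R +∞ = 2
3 of 13 · BBB · max L 2 · min R +∞ = 3
4 of 13 · BBBB · max L 3 · min R +∞ = 4
5 of 13 · BBBBB · max L 4 · min R +∞ = 5
6 of 13 · BBBBBB · max L 5 · min R +∞ = 6
7 of 13 · BBBBBBB · max L 6 · min R +∞ = 7
8 of 13 · BBBBBBBR · max L 6 · min R 7 = 13/2
9 of 13 · BBBBBBBRB · max L 13/2 · min R 7 = 27/4
10 of 13 · BBBBBBBRBB · max L 27/4 · min R 7 = 55/8
11 of 13 · BBBBBBBRBBR · max L 27/4 · min R 55/8 = 109/16
12 of 13 · BBBBBBBRBBRB · max L 109/16 · min R 55/8 = 219/32
13 of 13 · BBBBBBBRBBRBR · max L 109/16 · min R 219/32 = 437/64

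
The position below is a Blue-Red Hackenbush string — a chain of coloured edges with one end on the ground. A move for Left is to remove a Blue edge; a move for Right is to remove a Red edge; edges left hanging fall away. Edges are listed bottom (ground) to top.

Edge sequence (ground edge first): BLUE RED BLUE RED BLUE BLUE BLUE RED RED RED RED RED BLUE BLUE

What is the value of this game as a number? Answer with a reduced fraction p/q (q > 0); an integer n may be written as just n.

Build val(s[:k]) for k = 1..14, string s = BLUE RED BLUE RED BLUE BLUE BLUE RED RED RED RED RED BLUE BLUE.
val_1 [B]  L=[0]  R=[·]  — 1
val_2 [BR]  L=[0]  R=[1]  — 1/2
val_3 [BRB]  L=[0,1/2]  R=[1]  — 3/4
val_4 [BRBR]  L=[0,1/2]  R=[3/4,1]  — 5/8
val_5 [BRBRB]  L=[0,1/2,5/8]  R=[3/4,1]  — 11/16
val_6 [BRBRBB]  L=[0,1/2,5/8,11/16]  R=[3/4,1]  — 23/32
val_7 [BRBRBBB]  L=[0,1/2,5/8,11/16,23/32]  R=[3/4,1]  — 47/64
val_8 [BRBRBBBR]  L=[0,1/2,5/8,11/16,23/32]  R=[47/64,3/4,1]  — 93/128
val_9 [BRBRBBBRR]  L=[0,1/2,5/8,11/16,23/32]  R=[93/128,47/64,3/4,1]  — 185/256
val_10 [BRBRBBBRRR]  L=[0,1/2,5/8,11/16,23/32]  R=[185/256,93/128,47/64,3/4,1]  — 369/512
val_11 [BRBRBBBRRRR]  L=[0,1/2,5/8,11/16,23/32]  R=[369/512,185/256,93/128,47/64,3/4,1]  — 737/1024
val_12 [BRBRBBBRRRRR]  L=[0,1/2,5/8,11/16,23/32]  R=[737/1024,369/512,185/256,93/128,47/64,3/4,1]  — 1473/2048
val_13 [BRBRBBBRRRRRB]  L=[0,1/2,5/8,11/16,23/32,1473/2048]  R=[737/1024,369/512,185/256,93/128,47/64,3/4,1]  — 2947/4096
val_14 [BRBRBBBRRRRRBB]  L=[0,1/2,5/8,11/16,23/32,1473/2048,2947/4096]  R=[737/1024,369/512,185/256,93/128,47/64,3/4,1]  — 5895/8192

5895/8192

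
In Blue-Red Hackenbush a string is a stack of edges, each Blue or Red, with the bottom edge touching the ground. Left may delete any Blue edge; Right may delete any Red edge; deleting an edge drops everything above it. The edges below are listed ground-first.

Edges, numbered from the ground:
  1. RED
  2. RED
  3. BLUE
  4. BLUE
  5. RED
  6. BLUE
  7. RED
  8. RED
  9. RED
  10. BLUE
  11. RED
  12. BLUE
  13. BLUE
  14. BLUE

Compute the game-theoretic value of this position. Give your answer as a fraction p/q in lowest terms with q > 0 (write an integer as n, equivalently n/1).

R: Left { none }, Right { 0 } — simplest -1
RR: Left { none }, Right { -1,0 } — simplest -2
RRB: Left { -2 }, Right { -1,0 } — simplest -3/2
RRBB: Left { -2,-3/2 }, Right { -1,0 } — simplest -5/4
RRBBR: Left { -2,-3/2 }, Right { -5/4,-1,0 } — simplest -11/8
RRBBRB: Left { -2,-3/2,-11/8 }, Right { -5/4,-1,0 } — simplest -21/16
RRBBRBR: Left { -2,-3/2,-11/8 }, Right { -21/16,-5/4,-1,0 } — simplest -43/32
RRBBRBRR: Left { -2,-3/2,-11/8 }, Right { -43/32,-21/16,-5/4,-1,0 } — simplest -87/64
RRBBRBRRR: Left { -2,-3/2,-11/8 }, Right { -87/64,-43/32,-21/16,-5/4,-1,0 } — simplest -175/128
RRBBRBRRRB: Left { -2,-3/2,-11/8,-175/128 }, Right { -87/64,-43/32,-21/16,-5/4,-1,0 } — simplest -349/256
RRBBRBRRRBR: Left { -2,-3/2,-11/8,-175/128 }, Right { -349/256,-87/64,-43/32,-21/16,-5/4,-1,0 } — simplest -699/512
RRBBRBRRRBRB: Left { -2,-3/2,-11/8,-175/128,-699/512 }, Right { -349/256,-87/64,-43/32,-21/16,-5/4,-1,0 } — simplest -1397/1024
RRBBRBRRRBRBB: Left { -2,-3/2,-11/8,-175/128,-699/512,-1397/1024 }, Right { -349/256,-87/64,-43/32,-21/16,-5/4,-1,0 } — simplest -2793/2048
RRBBRBRRRBRBBB: Left { -2,-3/2,-11/8,-175/128,-699/512,-1397/1024,-2793/2048 }, Right { -349/256,-87/64,-43/32,-21/16,-5/4,-1,0 } — simplest -5585/4096

-5585/4096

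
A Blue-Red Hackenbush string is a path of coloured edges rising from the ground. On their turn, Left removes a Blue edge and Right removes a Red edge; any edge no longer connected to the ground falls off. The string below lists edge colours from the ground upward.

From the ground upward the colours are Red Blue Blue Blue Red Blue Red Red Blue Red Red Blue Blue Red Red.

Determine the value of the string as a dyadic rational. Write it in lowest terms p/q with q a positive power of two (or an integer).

-2919/16384

step 1: add Red to get R; options L={ ∅ } R={ 0 } gives -1
step 2: add Blue to get RB; options L={ -1 } R={ 0 } gives -1/2
step 3: add Blue to get RBB; options L={ -1 -1/2 } R={ 0 } gives -1/4
step 4: add Blue to get RBBB; options L={ -1 -1/2 -1/4 } R={ 0 } gives -1/8
step 5: add Red to get RBBBR; options L={ -1 -1/2 -1/4 } R={ -1/8 0 } gives -3/16
step 6: add Blue to get RBBBRB; options L={ -1 -1/2 -1/4 -3/16 } R={ -1/8 0 } gives -5/32
step 7: add Red to get RBBBRBR; options L={ -1 -1/2 -1/4 -3/16 } R={ -5/32 -1/8 0 } gives -11/64
step 8: add Red to get RBBBRBRR; options L={ -1 -1/2 -1/4 -3/16 } R={ -11/64 -5/32 -1/8 0 } gives -23/128
step 9: add Blue to get RBBBRBRRB; options L={ -1 -1/2 -1/4 -3/16 -23/128 } R={ -11/64 -5/32 -1/8 0 } gives -45/256
step 10: add Red to get RBBBRBRRBR; options L={ -1 -1/2 -1/4 -3/16 -23/128 } R={ -45/256 -11/64 -5/32 -1/8 0 } gives -91/512
step 11: add Red to get RBBBRBRRBRR; options L={ -1 -1/2 -1/4 -3/16 -23/128 } R={ -91/512 -45/256 -11/64 -5/32 -1/8 0 } gives -183/1024
step 12: add Blue to get RBBBRBRRBRRB; options L={ -1 -1/2 -1/4 -3/16 -23/128 -183/1024 } R={ -91/512 -45/256 -11/64 -5/32 -1/8 0 } gives -365/2048
step 13: add Blue to get RBBBRBRRBRRBB; options L={ -1 -1/2 -1/4 -3/16 -23/128 -183/1024 -365/2048 } R={ -91/512 -45/256 -11/64 -5/32 -1/8 0 } gives -729/4096
step 14: add Red to get RBBBRBRRBRRBBR; options L={ -1 -1/2 -1/4 -3/16 -23/128 -183/1024 -365/2048 } R={ -729/4096 -91/512 -45/256 -11/64 -5/32 -1/8 0 } gives -1459/8192
step 15: add Red to get RBBBRBRRBRRBBRR; options L={ -1 -1/2 -1/4 -3/16 -23/128 -183/1024 -365/2048 } R={ -1459/8192 -729/4096 -91/512 -45/256 -11/64 -5/32 -1/8 0 } gives -2919/16384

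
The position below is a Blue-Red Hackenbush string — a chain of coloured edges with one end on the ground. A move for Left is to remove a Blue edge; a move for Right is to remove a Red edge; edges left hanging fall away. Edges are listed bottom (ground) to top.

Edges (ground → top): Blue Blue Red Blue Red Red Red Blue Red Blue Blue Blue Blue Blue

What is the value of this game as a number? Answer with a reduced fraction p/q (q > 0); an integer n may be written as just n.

Recurse on prefixes of the 14-edge string Blue Blue Red Blue Red Red Red Blue Red Blue Blue Blue Blue Blue:
step 1: add Blue to get B; options L={ 0 } R={ (no moves) } -> 1
step 2: add Blue to get BB; options L={ 0; 1 } R={ (no moves) } -> 2
step 3: add Red to get BBR; options L={ 0; 1 } R={ 2 } -> 3/2
step 4: add Blue to get BBRB; options L={ 0; 1; 3/2 } R={ 2 } -> 7/4
step 5: add Red to get BBRBR; options L={ 0; 1; 3/2 } R={ 7/4; 2 } -> 13/8
step 6: add Red to get BBRBRR; options L={ 0; 1; 3/2 } R={ 13/8; 7/4; 2 } -> 25/16
step 7: add Red to get BBRBRRR; options L={ 0; 1; 3/2 } R={ 25/16; 13/8; 7/4; 2 } -> 49/32
step 8: add Blue to get BBRBRRRB; options L={ 0; 1; 3/2; 49/32 } R={ 25/16; 13/8; 7/4; 2 } -> 99/64
step 9: add Red to get BBRBRRRBR; options L={ 0; 1; 3/2; 49/32 } R={ 99/64; 25/16; 13/8; 7/4; 2 } -> 197/128
step 10: add Blue to get BBRBRRRBRB; options L={ 0; 1; 3/2; 49/32; 197/128 } R={ 99/64; 25/16; 13/8; 7/4; 2 } -> 395/256
step 11: add Blue to get BBRBRRRBRBB; options L={ 0; 1; 3/2; 49/32; 197/128; 395/256 } R={ 99/64; 25/16; 13/8; 7/4; 2 } -> 791/512
step 12: add Blue to get BBRBRRRBRBBB; options L={ 0; 1; 3/2; 49/32; 197/128; 395/256; 791/512 } R={ 99/64; 25/16; 13/8; 7/4; 2 } -> 1583/1024
step 13: add Blue to get BBRBRRRBRBBBB; options L={ 0; 1; 3/2; 49/32; 197/128; 395/256; 791/512; 1583/1024 } R={ 99/64; 25/16; 13/8; 7/4; 2 } -> 3167/2048
step 14: add Blue to get BBRBRRRBRBBBBB; options L={ 0; 1; 3/2; 49/32; 197/128; 395/256; 791/512; 1583/1024; 3167/2048 } R={ 99/64; 25/16; 13/8; 7/4; 2 } -> 6335/4096

6335/4096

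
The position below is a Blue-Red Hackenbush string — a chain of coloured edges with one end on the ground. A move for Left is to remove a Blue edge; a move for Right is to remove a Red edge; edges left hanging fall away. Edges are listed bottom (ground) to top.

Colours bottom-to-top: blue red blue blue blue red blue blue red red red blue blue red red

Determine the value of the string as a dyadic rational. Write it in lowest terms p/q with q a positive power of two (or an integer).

15129/16384

Build v(s[:k]) for k = 1..15, string s = blue red blue blue blue red blue blue red red red blue blue red red.
v_1 [b]  L=[0]  R=[(no moves)]  gives 1
v_2 [br]  L=[0]  R=[1]  gives 1/2
v_3 [brb]  L=[0; 1/2]  R=[1]  gives 3/4
v_4 [brbb]  L=[0; 1/2; 3/4]  R=[1]  gives 7/8
v_5 [brbbb]  L=[0; 1/2; 3/4; 7/8]  R=[1]  gives 15/16
v_6 [brbbbr]  L=[0; 1/2; 3/4; 7/8]  R=[15/16; 1]  gives 29/32
v_7 [brbbbrb]  L=[0; 1/2; 3/4; 7/8; 29/32]  R=[15/16; 1]  gives 59/64
v_8 [brbbbrbb]  L=[0; 1/2; 3/4; 7/8; 29/32; 59/64]  R=[15/16; 1]  gives 119/128
v_9 [brbbbrbbr]  L=[0; 1/2; 3/4; 7/8; 29/32; 59/64]  R=[119/128; 15/16; 1]  gives 237/256
v_10 [brbbbrbbrr]  L=[0; 1/2; 3/4; 7/8; 29/32; 59/64]  R=[237/256; 119/128; 15/16; 1]  gives 473/512
v_11 [brbbbrbbrrr]  L=[0; 1/2; 3/4; 7/8; 29/32; 59/64]  R=[473/512; 237/256; 119/128; 15/16; 1]  gives 945/1024
v_12 [brbbbrbbrrrb]  L=[0; 1/2; 3/4; 7/8; 29/32; 59/64; 945/1024]  R=[473/512; 237/256; 119/128; 15/16; 1]  gives 1891/2048
v_13 [brbbbrbbrrrbb]  L=[0; 1/2; 3/4; 7/8; 29/32; 59/64; 945/1024; 1891/2048]  R=[473/512; 237/256; 119/128; 15/16; 1]  gives 3783/4096
v_14 [brbbbrbbrrrbbr]  L=[0; 1/2; 3/4; 7/8; 29/32; 59/64; 945/1024; 1891/2048]  R=[3783/4096; 473/512; 237/256; 119/128; 15/16; 1]  gives 7565/8192
v_15 [brbbbrbbrrrbbrr]  L=[0; 1/2; 3/4; 7/8; 29/32; 59/64; 945/1024; 1891/2048]  R=[7565/8192; 3783/4096; 473/512; 237/256; 119/128; 15/16; 1]  gives 15129/16384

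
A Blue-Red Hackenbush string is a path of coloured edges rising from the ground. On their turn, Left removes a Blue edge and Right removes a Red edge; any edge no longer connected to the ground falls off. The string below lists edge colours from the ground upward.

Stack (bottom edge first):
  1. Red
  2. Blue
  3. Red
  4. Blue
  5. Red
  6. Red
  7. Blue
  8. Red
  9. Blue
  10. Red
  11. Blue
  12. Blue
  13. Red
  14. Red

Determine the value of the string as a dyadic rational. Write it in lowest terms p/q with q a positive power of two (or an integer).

1 of 14 · R · max L −∞ · min R 0 — -1
2 of 14 · RB · max L -1 · min R 0 — -1/2
3 of 14 · RBR · max L -1 · min R -1/2 — -3/4
4 of 14 · RBRB · max L -3/4 · min R -1/2 — -5/8
5 of 14 · RBRBR · max L -3/4 · min R -5/8 — -11/16
6 of 14 · RBRBRR · max L -3/4 · min R -11/16 — -23/32
7 of 14 · RBRBRRB · max L -23/32 · min R -11/16 — -45/64
8 of 14 · RBRBRRBR · max L -23/32 · min R -45/64 — -91/128
9 of 14 · RBRBRRBRB · max L -91/128 · min R -45/64 — -181/256
10 of 14 · RBRBRRBRBR · max L -91/128 · min R -181/256 — -363/512
11 of 14 · RBRBRRBRBRB · max L -363/512 · min R -181/256 — -725/1024
12 of 14 · RBRBRRBRBRBB · max L -725/1024 · min R -181/256 — -1449/2048
13 of 14 · RBRBRRBRBRBBR · max L -725/1024 · min R -1449/2048 — -2899/4096
14 of 14 · RBRBRRBRBRBBRR · max L -725/1024 · min R -2899/4096 — -5799/8192

-5799/8192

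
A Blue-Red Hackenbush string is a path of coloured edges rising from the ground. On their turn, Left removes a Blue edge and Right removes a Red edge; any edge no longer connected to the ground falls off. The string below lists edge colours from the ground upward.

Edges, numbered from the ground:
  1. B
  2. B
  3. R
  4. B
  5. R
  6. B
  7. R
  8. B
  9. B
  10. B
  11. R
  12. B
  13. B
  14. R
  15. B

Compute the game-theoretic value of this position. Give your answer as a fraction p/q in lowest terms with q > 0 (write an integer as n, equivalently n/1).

13787/8192

G_1 [B]  L=[0]  R=[(no moves)]  => 1
G_2 [BB]  L=[0, 1]  R=[(no moves)]  => 2
G_3 [BBR]  L=[0, 1]  R=[2]  => 3/2
G_4 [BBRB]  L=[0, 1, 3/2]  R=[2]  => 7/4
G_5 [BBRBR]  L=[0, 1, 3/2]  R=[7/4, 2]  => 13/8
G_6 [BBRBRB]  L=[0, 1, 3/2, 13/8]  R=[7/4, 2]  => 27/16
G_7 [BBRBRBR]  L=[0, 1, 3/2, 13/8]  R=[27/16, 7/4, 2]  => 53/32
G_8 [BBRBRBRB]  L=[0, 1, 3/2, 13/8, 53/32]  R=[27/16, 7/4, 2]  => 107/64
G_9 [BBRBRBRBB]  L=[0, 1, 3/2, 13/8, 53/32, 107/64]  R=[27/16, 7/4, 2]  => 215/128
G_10 [BBRBRBRBBB]  L=[0, 1, 3/2, 13/8, 53/32, 107/64, 215/128]  R=[27/16, 7/4, 2]  => 431/256
G_11 [BBRBRBRBBBR]  L=[0, 1, 3/2, 13/8, 53/32, 107/64, 215/128]  R=[431/256, 27/16, 7/4, 2]  => 861/512
G_12 [BBRBRBRBBBRB]  L=[0, 1, 3/2, 13/8, 53/32, 107/64, 215/128, 861/512]  R=[431/256, 27/16, 7/4, 2]  => 1723/1024
G_13 [BBRBRBRBBBRBB]  L=[0, 1, 3/2, 13/8, 53/32, 107/64, 215/128, 861/512, 1723/1024]  R=[431/256, 27/16, 7/4, 2]  => 3447/2048
G_14 [BBRBRBRBBBRBBR]  L=[0, 1, 3/2, 13/8, 53/32, 107/64, 215/128, 861/512, 1723/1024]  R=[3447/2048, 431/256, 27/16, 7/4, 2]  => 6893/4096
G_15 [BBRBRBRBBBRBBRB]  L=[0, 1, 3/2, 13/8, 53/32, 107/64, 215/128, 861/512, 1723/1024, 6893/4096]  R=[3447/2048, 431/256, 27/16, 7/4, 2]  => 13787/8192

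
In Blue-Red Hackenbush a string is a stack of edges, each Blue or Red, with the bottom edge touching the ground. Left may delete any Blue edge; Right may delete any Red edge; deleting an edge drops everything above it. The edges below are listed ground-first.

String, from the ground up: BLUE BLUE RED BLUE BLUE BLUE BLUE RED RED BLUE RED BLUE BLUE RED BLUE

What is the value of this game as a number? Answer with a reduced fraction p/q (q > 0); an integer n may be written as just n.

Prefix values for BLUE BLUE RED BLUE BLUE BLUE BLUE RED RED BLUE RED BLUE BLUE RED BLUE via {L|R} + simplicity:
val(B) = { 0 | · } gives 1
val(BB) = { 0,1 | · } gives 2
val(BBR) = { 0,1 | 2 } gives 3/2
val(BBRB) = { 0,1,3/2 | 2 } gives 7/4
val(BBRBB) = { 0,1,3/2,7/4 | 2 } gives 15/8
val(BBRBBB) = { 0,1,3/2,7/4,15/8 | 2 } gives 31/16
val(BBRBBBB) = { 0,1,3/2,7/4,15/8,31/16 | 2 } gives 63/32
val(BBRBBBBR) = { 0,1,3/2,7/4,15/8,31/16 | 63/32,2 } gives 125/64
val(BBRBBBBRR) = { 0,1,3/2,7/4,15/8,31/16 | 125/64,63/32,2 } gives 249/128
val(BBRBBBBRRB) = { 0,1,3/2,7/4,15/8,31/16,249/128 | 125/64,63/32,2 } gives 499/256
val(BBRBBBBRRBR) = { 0,1,3/2,7/4,15/8,31/16,249/128 | 499/256,125/64,63/32,2 } gives 997/512
val(BBRBBBBRRBRB) = { 0,1,3/2,7/4,15/8,31/16,249/128,997/512 | 499/256,125/64,63/32,2 } gives 1995/1024
val(BBRBBBBRRBRBB) = { 0,1,3/2,7/4,15/8,31/16,249/128,997/512,1995/1024 | 499/256,125/64,63/32,2 } gives 3991/2048
val(BBRBBBBRRBRBBR) = { 0,1,3/2,7/4,15/8,31/16,249/128,997/512,1995/1024 | 3991/2048,499/256,125/64,63/32,2 } gives 7981/4096
val(BBRBBBBRRBRBBRB) = { 0,1,3/2,7/4,15/8,31/16,249/128,997/512,1995/1024,7981/4096 | 3991/2048,499/256,125/64,63/32,2 } gives 15963/8192

15963/8192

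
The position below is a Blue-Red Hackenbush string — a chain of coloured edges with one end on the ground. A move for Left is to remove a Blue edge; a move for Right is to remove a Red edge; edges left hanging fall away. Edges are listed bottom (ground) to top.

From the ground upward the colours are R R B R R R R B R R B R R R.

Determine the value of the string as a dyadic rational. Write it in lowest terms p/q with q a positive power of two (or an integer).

g(R) = { (no moves) | 0 } -> -1
g(RR) = { (no moves) | -1, 0 } -> -2
g(RRB) = { -2 | -1, 0 } -> -3/2
g(RRBR) = { -2 | -3/2, -1, 0 } -> -7/4
g(RRBRR) = { -2 | -7/4, -3/2, -1, 0 } -> -15/8
g(RRBRRR) = { -2 | -15/8, -7/4, -3/2, -1, 0 } -> -31/16
g(RRBRRRR) = { -2 | -31/16, -15/8, -7/4, -3/2, -1, 0 } -> -63/32
g(RRBRRRRB) = { -2, -63/32 | -31/16, -15/8, -7/4, -3/2, -1, 0 } -> -125/64
g(RRBRRRRBR) = { -2, -63/32 | -125/64, -31/16, -15/8, -7/4, -3/2, -1, 0 } -> -251/128
g(RRBRRRRBRR) = { -2, -63/32 | -251/128, -125/64, -31/16, -15/8, -7/4, -3/2, -1, 0 } -> -503/256
g(RRBRRRRBRRB) = { -2, -63/32, -503/256 | -251/128, -125/64, -31/16, -15/8, -7/4, -3/2, -1, 0 } -> -1005/512
g(RRBRRRRBRRBR) = { -2, -63/32, -503/256 | -1005/512, -251/128, -125/64, -31/16, -15/8, -7/4, -3/2, -1, 0 } -> -2011/1024
g(RRBRRRRBRRBRR) = { -2, -63/32, -503/256 | -2011/1024, -1005/512, -251/128, -125/64, -31/16, -15/8, -7/4, -3/2, -1, 0 } -> -4023/2048
g(RRBRRRRBRRBRRR) = { -2, -63/32, -503/256 | -4023/2048, -2011/1024, -1005/512, -251/128, -125/64, -31/16, -15/8, -7/4, -3/2, -1, 0 } -> -8047/4096

-8047/4096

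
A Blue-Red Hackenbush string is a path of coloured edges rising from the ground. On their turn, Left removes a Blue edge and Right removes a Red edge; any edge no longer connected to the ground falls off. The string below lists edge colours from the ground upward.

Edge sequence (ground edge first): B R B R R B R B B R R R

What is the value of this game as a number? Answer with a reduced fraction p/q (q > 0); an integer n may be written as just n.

g_1 [B]  L=[0]  R=[(no moves)]  ⇒ 1
g_2 [BR]  L=[0]  R=[1]  ⇒ 1/2
g_3 [BRB]  L=[0, 1/2]  R=[1]  ⇒ 3/4
g_4 [BRBR]  L=[0, 1/2]  R=[3/4, 1]  ⇒ 5/8
g_5 [BRBRR]  L=[0, 1/2]  R=[5/8, 3/4, 1]  ⇒ 9/16
g_6 [BRBRRB]  L=[0, 1/2, 9/16]  R=[5/8, 3/4, 1]  ⇒ 19/32
g_7 [BRBRRBR]  L=[0, 1/2, 9/16]  R=[19/32, 5/8, 3/4, 1]  ⇒ 37/64
g_8 [BRBRRBRB]  L=[0, 1/2, 9/16, 37/64]  R=[19/32, 5/8, 3/4, 1]  ⇒ 75/128
g_9 [BRBRRBRBB]  L=[0, 1/2, 9/16, 37/64, 75/128]  R=[19/32, 5/8, 3/4, 1]  ⇒ 151/256
g_10 [BRBRRBRBBR]  L=[0, 1/2, 9/16, 37/64, 75/128]  R=[151/256, 19/32, 5/8, 3/4, 1]  ⇒ 301/512
g_11 [BRBRRBRBBRR]  L=[0, 1/2, 9/16, 37/64, 75/128]  R=[301/512, 151/256, 19/32, 5/8, 3/4, 1]  ⇒ 601/1024
g_12 [BRBRRBRBBRRR]  L=[0, 1/2, 9/16, 37/64, 75/128]  R=[601/1024, 301/512, 151/256, 19/32, 5/8, 3/4, 1]  ⇒ 1201/2048

1201/2048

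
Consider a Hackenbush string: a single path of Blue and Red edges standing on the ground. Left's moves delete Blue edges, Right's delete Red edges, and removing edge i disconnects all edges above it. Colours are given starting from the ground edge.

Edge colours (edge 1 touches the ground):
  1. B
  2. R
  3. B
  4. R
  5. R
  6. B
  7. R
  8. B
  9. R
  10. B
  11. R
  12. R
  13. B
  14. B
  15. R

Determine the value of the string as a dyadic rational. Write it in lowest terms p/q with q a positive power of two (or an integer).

Prefix values for B R B R R B R B R B R R B B R via {L|R} + simplicity:
step 1: add B to get B; options L={ 0 } R={ — } gives 1
step 2: add R to get BR; options L={ 0 } R={ 1 } gives 1/2
step 3: add B to get BRB; options L={ 0 1/2 } R={ 1 } gives 3/4
step 4: add R to get BRBR; options L={ 0 1/2 } R={ 3/4 1 } gives 5/8
step 5: add R to get BRBRR; options L={ 0 1/2 } R={ 5/8 3/4 1 } gives 9/16
step 6: add B to get BRBRRB; options L={ 0 1/2 9/16 } R={ 5/8 3/4 1 } gives 19/32
step 7: add R to get BRBRRBR; options L={ 0 1/2 9/16 } R={ 19/32 5/8 3/4 1 } gives 37/64
step 8: add B to get BRBRRBRB; options L={ 0 1/2 9/16 37/64 } R={ 19/32 5/8 3/4 1 } gives 75/128
step 9: add R to get BRBRRBRBR; options L={ 0 1/2 9/16 37/64 } R={ 75/128 19/32 5/8 3/4 1 } gives 149/256
step 10: add B to get BRBRRBRBRB; options L={ 0 1/2 9/16 37/64 149/256 } R={ 75/128 19/32 5/8 3/4 1 } gives 299/512
step 11: add R to get BRBRRBRBRBR; options L={ 0 1/2 9/16 37/64 149/256 } R={ 299/512 75/128 19/32 5/8 3/4 1 } gives 597/1024
step 12: add R to get BRBRRBRBRBRR; options L={ 0 1/2 9/16 37/64 149/256 } R={ 597/1024 299/512 75/128 19/32 5/8 3/4 1 } gives 1193/2048
step 13: add B to get BRBRRBRBRBRRB; options L={ 0 1/2 9/16 37/64 149/256 1193/2048 } R={ 597/1024 299/512 75/128 19/32 5/8 3/4 1 } gives 2387/4096
step 14: add B to get BRBRRBRBRBRRBB; options L={ 0 1/2 9/16 37/64 149/256 1193/2048 2387/4096 } R={ 597/1024 299/512 75/128 19/32 5/8 3/4 1 } gives 4775/8192
step 15: add R to get BRBRRBRBRBRRBBR; options L={ 0 1/2 9/16 37/64 149/256 1193/2048 2387/4096 } R={ 4775/8192 597/1024 299/512 75/128 19/32 5/8 3/4 1 } gives 9549/16384

9549/16384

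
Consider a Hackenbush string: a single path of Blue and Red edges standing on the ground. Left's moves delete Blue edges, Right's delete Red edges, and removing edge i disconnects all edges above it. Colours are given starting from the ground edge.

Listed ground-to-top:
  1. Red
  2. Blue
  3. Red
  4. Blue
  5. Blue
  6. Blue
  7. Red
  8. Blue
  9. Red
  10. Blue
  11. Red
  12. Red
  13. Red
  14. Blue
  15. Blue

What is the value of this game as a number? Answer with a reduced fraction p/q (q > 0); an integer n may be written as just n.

-8889/16384

R: Left { ∅ }, Right { 0 } — simplest -1
RB: Left { -1 }, Right { 0 } — simplest -1/2
RBR: Left { -1 }, Right { -1/2, 0 } — simplest -3/4
RBRB: Left { -1, -3/4 }, Right { -1/2, 0 } — simplest -5/8
RBRBB: Left { -1, -3/4, -5/8 }, Right { -1/2, 0 } — simplest -9/16
RBRBBB: Left { -1, -3/4, -5/8, -9/16 }, Right { -1/2, 0 } — simplest -17/32
RBRBBBR: Left { -1, -3/4, -5/8, -9/16 }, Right { -17/32, -1/2, 0 } — simplest -35/64
RBRBBBRB: Left { -1, -3/4, -5/8, -9/16, -35/64 }, Right { -17/32, -1/2, 0 } — simplest -69/128
RBRBBBRBR: Left { -1, -3/4, -5/8, -9/16, -35/64 }, Right { -69/128, -17/32, -1/2, 0 } — simplest -139/256
RBRBBBRBRB: Left { -1, -3/4, -5/8, -9/16, -35/64, -139/256 }, Right { -69/128, -17/32, -1/2, 0 } — simplest -277/512
RBRBBBRBRBR: Left { -1, -3/4, -5/8, -9/16, -35/64, -139/256 }, Right { -277/512, -69/128, -17/32, -1/2, 0 } — simplest -555/1024
RBRBBBRBRBRR: Left { -1, -3/4, -5/8, -9/16, -35/64, -139/256 }, Right { -555/1024, -277/512, -69/128, -17/32, -1/2, 0 } — simplest -1111/2048
RBRBBBRBRBRRR: Left { -1, -3/4, -5/8, -9/16, -35/64, -139/256 }, Right { -1111/2048, -555/1024, -277/512, -69/128, -17/32, -1/2, 0 } — simplest -2223/4096
RBRBBBRBRBRRRB: Left { -1, -3/4, -5/8, -9/16, -35/64, -139/256, -2223/4096 }, Right { -1111/2048, -555/1024, -277/512, -69/128, -17/32, -1/2, 0 } — simplest -4445/8192
RBRBBBRBRBRRRBB: Left { -1, -3/4, -5/8, -9/16, -35/64, -139/256, -2223/4096, -4445/8192 }, Right { -1111/2048, -555/1024, -277/512, -69/128, -17/32, -1/2, 0 } — simplest -8889/16384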